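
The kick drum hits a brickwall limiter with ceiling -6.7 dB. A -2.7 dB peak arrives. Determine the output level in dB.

The limiter clamps the peak to its -6.7 dB ceiling.

-6.7 dB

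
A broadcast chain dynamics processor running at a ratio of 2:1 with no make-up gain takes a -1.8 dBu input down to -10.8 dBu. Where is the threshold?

Input is 18 dB above T (since output overshoot × R = input overshoot: (-10.8 − T)·2 = -1.8 − T gives T = -19.8 dBu).
Check: -19.8 + (-1.8 − (-19.8))/2 = -19.8 + 9 = -10.8 dBu. ✓

-19.8 dBu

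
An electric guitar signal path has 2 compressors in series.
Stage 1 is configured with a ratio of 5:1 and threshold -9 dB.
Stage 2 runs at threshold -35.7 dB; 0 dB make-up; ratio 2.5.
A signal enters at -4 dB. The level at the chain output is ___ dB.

-24.62 dB

Stage 1: 5 dB above -9 dB, reduced 5:1 to 1 dB above → -8 dB.
Stage 2: -8 dB is 27.7 dB over -35.7 dB; at 2.5:1 that becomes 11.08 dB over, giving -24.62 dB.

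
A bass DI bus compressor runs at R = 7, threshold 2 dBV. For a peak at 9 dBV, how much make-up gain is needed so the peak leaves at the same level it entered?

6 dB

Overshoot 7 dB → 7/7 = 1 dB after compression, so the compressed level is 2 + 1 = 3 dBV.
Make-up = target − compressed = 9 − 3 = 6 dB.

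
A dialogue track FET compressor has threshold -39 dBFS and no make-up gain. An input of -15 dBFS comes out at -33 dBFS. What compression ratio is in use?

4:1

Input overshoot = -15 − (-39) = 24 dB; output overshoot = -33 − (-39) = 6 dB.
Ratio = 24 / 6 = 4.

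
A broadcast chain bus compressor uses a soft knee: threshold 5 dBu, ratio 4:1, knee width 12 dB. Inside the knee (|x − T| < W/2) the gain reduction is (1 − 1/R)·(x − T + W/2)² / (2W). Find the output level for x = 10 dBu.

6.21875 dBu

x − T + W/2 = 10 − 5 + 6 = 11.
GR = (1 − 1/4) × 11² / 24 = 0.75 × 121 / 24 = 3.78125 dB.
Output = 10 − 3.78125 = 6.21875 dBu.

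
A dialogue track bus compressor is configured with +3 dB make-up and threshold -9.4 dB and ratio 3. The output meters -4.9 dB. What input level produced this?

-4.9 dB

Stripping the +3 dB make-up gives -7.9 dB at the gain stage.
Post-compression overshoot = -7.9 − (-9.4) = 1.5 dB.
Before 3:1 compression the overshoot was 1.5 × 3 = 4.5 dB, so input = -9.4 + 4.5 = -4.9 dB.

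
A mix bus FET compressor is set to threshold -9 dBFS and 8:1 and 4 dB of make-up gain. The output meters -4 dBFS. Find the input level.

Before make-up, the level was -4 − 4 = -8 dBFS.
That's 1 dB above the -9 dBFS threshold.
Undo the ratio: input overshoot = 1 × 8 = 8 dB, giving input = -1 dBFS.

-1 dBFS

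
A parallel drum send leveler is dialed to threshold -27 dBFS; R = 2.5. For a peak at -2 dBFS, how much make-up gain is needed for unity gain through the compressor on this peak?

Without make-up, output = threshold + overshoot/2.5 = -27 + 10 = -17 dBFS.
Gap to target: 15 dB.

15 dB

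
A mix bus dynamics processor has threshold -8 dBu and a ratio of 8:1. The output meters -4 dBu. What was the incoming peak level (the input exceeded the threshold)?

24 dBu

That's 4 dB above the -8 dBu threshold.
Input overshoot = R × output overshoot = 32 dB → input = -8 + 32 = 24 dBu.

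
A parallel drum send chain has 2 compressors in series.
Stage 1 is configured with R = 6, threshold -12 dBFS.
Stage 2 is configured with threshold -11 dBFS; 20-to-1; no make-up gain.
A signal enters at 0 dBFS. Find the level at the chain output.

Stage 1: 0 dBFS is 12 dB over -12 dBFS; at 6:1 that becomes 2 dB over, giving -10 dBFS.
Stage 2: 1 dB above -11 dBFS, reduced 20:1 to 0.05 dB above → -10.95 dBFS.

-10.95 dBFS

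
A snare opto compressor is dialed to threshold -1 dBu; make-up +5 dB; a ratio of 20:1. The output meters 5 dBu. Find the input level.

19 dBu

Stripping the +5 dB make-up gives 0 dBu at the gain stage.
Post-compression overshoot = 0 − (-1) = 1 dB.
Before 20:1 compression the overshoot was 1 × 20 = 20 dB, so input = -1 + 20 = 19 dBu.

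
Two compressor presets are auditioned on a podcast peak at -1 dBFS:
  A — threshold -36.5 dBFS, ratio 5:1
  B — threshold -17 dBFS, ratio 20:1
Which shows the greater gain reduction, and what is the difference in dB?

A: 35.5 dB over, compressed to 7.1 dB over, so 28.4 dB of GR.
B: 16 dB over, compressed to 0.8 dB over, so 15.2 dB of GR.
Difference: 13.2 dB in favour of A.

A, by 13.2 dB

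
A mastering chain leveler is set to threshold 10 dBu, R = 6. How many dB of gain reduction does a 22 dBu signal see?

Overshoot = 22 − 10 = 12 dB.
After 6:1 compression the overshoot becomes 12/6 = 2 dB.
So the signal is attenuated by 12 − 2 = 10 dB.

10 dB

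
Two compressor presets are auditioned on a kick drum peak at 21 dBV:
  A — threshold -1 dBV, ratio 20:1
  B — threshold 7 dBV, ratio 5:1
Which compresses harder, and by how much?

A, by 9.7 dB

A: overshoot 22 dB → output overshoot 1.1 dB → GR 20.9 dB.
B: overshoot 14 dB → output overshoot 2.8 dB → GR 11.2 dB.
Difference: 9.7 dB in favour of A.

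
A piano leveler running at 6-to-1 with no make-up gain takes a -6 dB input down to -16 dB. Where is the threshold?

-18 dB

Let T be the threshold. Output overshoot = (input overshoot)/R, so -16 − T = (-6 − T)/6.
6·(-16 − T) = -6 − T → 5·T = -96 − (-6) = -90.
T = -90/5 = -18 dB.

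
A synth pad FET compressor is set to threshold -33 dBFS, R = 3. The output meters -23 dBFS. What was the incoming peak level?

-3 dBFS

Post-compression overshoot = -23 − (-33) = 10 dB.
Input overshoot = R × output overshoot = 30 dB → input = -33 + 30 = -3 dBFS.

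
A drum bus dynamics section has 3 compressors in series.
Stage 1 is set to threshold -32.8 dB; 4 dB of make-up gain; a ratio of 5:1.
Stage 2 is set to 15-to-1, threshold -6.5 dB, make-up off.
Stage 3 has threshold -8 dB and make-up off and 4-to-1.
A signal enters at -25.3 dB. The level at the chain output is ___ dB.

-27.3 dB

Stage 1: 7.5 dB above -32.8 dB, reduced 5:1 to 1.5 dB above → -31.3 dB; +4 dB make-up → -27.3 dB.
Stage 2: below threshold (-27.3 ≤ -6.5); passes unchanged; output -27.3 dB.
Stage 3: -27.3 dB is at or below the -8 dB threshold — no compression; output -27.3 dB.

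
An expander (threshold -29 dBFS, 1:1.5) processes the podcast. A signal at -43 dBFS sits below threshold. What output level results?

-50 dBFS

The input is 14 dB below the -29 dBFS threshold.
A 1:1.5 expander multiplies undershoot by 1.5: 14 × 1.5 = 21 dB below threshold.
Output = -29 − 21 = -50 dBFS.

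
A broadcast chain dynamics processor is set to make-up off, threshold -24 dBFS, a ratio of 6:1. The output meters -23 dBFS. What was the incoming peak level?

The compressed level sits -23 − (-24) = 1 dB over threshold.
Before 6:1 compression the overshoot was 1 × 6 = 6 dB, so input = -24 + 6 = -18 dBFS.

-18 dBFS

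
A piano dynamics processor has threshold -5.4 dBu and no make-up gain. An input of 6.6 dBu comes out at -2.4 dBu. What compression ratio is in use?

Input overshoot = 6.6 − (-5.4) = 12 dB; output overshoot = -2.4 − (-5.4) = 3 dB.
Ratio = 12 / 3 = 4.

4:1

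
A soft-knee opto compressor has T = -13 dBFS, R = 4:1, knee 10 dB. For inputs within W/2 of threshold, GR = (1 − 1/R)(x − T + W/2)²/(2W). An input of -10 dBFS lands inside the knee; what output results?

x − T + W/2 = -10 − (-13) + 5 = 8.
GR = (1 − 1/4) × 8² / 20 = 0.75 × 64 / 20 = 2.4 dB.
Output = -10 − 2.4 = -12.4 dBFS.

-12.4 dBFS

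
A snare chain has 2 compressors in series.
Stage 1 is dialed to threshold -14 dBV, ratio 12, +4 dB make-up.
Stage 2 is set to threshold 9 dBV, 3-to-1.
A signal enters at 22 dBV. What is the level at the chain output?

Stage 1: 36 dB above -14 dBV, reduced 12:1 to 3 dB above → -11 dBV; +4 dB make-up → -7 dBV.
Stage 2: -7 dBV is at or below the 9 dBV threshold — no compression; output -7 dBV.

-7 dBV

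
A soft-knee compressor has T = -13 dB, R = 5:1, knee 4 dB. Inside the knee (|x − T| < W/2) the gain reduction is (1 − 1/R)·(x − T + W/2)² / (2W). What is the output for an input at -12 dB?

x − T + W/2 = -12 − (-13) + 2 = 3.
GR = (1 − 1/5) × 3² / 8 = 0.8 × 9 / 8 = 0.9 dB.
Output = -12 − 0.9 = -12.9 dB.

-12.9 dB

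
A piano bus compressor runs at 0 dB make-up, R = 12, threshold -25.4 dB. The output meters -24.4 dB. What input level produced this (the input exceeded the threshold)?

-13.4 dB

The compressed level sits -24.4 − (-25.4) = 1 dB over threshold.
Undo the ratio: input overshoot = 1 × 12 = 12 dB, giving input = -13.4 dB.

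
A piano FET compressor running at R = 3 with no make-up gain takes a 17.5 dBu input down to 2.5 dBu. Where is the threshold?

Let T be the threshold. Output overshoot = (input overshoot)/R, so 2.5 − T = (17.5 − T)/3.
3·(2.5 − T) = 17.5 − T → 2·T = 7.5 − 17.5 = -10.
T = -10/2 = -5 dBu.

-5 dBu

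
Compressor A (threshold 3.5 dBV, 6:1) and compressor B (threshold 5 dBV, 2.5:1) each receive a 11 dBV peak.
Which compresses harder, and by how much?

A, by 2.65 dB

A: overshoot 7.5 dB → output overshoot 1.25 dB → GR 6.25 dB.
B: overshoot 6 dB → output overshoot 2.4 dB → GR 3.6 dB.
A applies 2.65 dB more gain reduction.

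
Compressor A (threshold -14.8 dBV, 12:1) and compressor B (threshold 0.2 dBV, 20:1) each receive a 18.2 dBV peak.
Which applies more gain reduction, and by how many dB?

A, by 13.15 dB

A: 33 dB over, compressed to 2.75 dB over, so 30.25 dB of GR.
B: 18 dB over, compressed to 0.9 dB over, so 17.1 dB of GR.
Difference: 13.15 dB in favour of A.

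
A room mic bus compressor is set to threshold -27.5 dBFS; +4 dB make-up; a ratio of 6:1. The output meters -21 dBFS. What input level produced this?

Before make-up, the level was -21 − 4 = -25 dBFS.
Post-compression overshoot = -25 − (-27.5) = 2.5 dB.
Before 6:1 compression the overshoot was 2.5 × 6 = 15 dB, so input = -27.5 + 15 = -12.5 dBFS.

-12.5 dBFS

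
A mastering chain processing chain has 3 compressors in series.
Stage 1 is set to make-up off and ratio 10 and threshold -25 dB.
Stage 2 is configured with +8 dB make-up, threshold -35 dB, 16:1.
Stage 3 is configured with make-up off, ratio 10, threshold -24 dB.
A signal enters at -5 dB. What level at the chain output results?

-26.25 dB

Stage 1: -5 dB is 20 dB over -25 dB; at 10:1 that becomes 2 dB over, giving -23 dB.
Stage 2: -23 dB is 12 dB over -35 dB; at 16:1 that becomes 0.75 dB over, giving -34.25 dB; +8 dB make-up → -26.25 dB.
Stage 3: -26.25 dB is at or below the -24 dB threshold — no compression; output -26.25 dB.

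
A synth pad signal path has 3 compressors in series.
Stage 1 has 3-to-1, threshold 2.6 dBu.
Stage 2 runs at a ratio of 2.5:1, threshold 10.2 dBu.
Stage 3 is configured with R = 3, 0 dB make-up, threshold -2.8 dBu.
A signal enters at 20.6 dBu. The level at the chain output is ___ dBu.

Stage 1: 20.6 dBu is 18 dB over 2.6 dBu; at 3:1 that becomes 6 dB over, giving 8.6 dBu.
Stage 2: below threshold (8.6 ≤ 10.2); passes unchanged; output 8.6 dBu.
Stage 3: 8.6 dBu is 11.4 dB over -2.8 dBu; at 3:1 that becomes 3.8 dB over, giving 1 dBu.

1 dBu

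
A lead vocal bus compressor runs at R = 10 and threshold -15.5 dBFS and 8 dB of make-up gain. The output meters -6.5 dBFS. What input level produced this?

Before make-up, the level was -6.5 − 8 = -14.5 dBFS.
The compressed level sits -14.5 − (-15.5) = 1 dB over threshold.
Undo the ratio: input overshoot = 1 × 10 = 10 dB, giving input = -5.5 dBFS.

-5.5 dBFS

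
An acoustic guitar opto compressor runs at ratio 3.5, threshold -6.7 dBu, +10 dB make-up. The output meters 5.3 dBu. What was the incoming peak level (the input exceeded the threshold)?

Stripping the +10 dB make-up gives -4.7 dBu at the gain stage.
Post-compression overshoot = -4.7 − (-6.7) = 2 dB.
Undo the ratio: input overshoot = 2 × 3.5 = 7 dB, giving input = 0.3 dBu.

0.3 dBu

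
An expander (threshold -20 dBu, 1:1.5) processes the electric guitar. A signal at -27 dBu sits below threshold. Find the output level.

Below threshold, a 1:1.5 expander applies gain = (1.5−1)×(T − x) of attenuation.
(1.5−1) × 7 = 3.5 dB, so output = -27 − 3.5 = -30.5 dBu.

-30.5 dBu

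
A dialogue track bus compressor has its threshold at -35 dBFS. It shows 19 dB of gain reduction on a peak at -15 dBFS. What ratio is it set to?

Input overshoot = -15 − (-35) = 20 dB.
Output overshoot = 20 − 19 = 1 dB.
Ratio = input overshoot / output overshoot = 20 / 1 = 20.

20:1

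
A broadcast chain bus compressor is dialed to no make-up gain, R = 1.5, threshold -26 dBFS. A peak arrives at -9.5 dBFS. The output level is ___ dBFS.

The input is 16.5 dB above the -26 dBFS threshold.
1.5:1 compression reduces that to 16.5/1.5 = 11 dB over.
That puts the output at -15 dBFS.

-15 dBFS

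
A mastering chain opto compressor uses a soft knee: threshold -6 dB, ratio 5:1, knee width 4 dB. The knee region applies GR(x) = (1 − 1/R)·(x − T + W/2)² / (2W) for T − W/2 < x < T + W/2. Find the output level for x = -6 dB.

-6.4 dB

x − T + W/2 = -6 − (-6) + 2 = 2.
GR = (1 − 1/5) × 2² / 8 = 0.8 × 4 / 8 = 0.4 dB.
Output = -6 − 0.4 = -6.4 dB.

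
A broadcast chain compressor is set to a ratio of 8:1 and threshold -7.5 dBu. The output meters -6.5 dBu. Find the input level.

The compressed level sits -6.5 − (-7.5) = 1 dB over threshold.
Before 8:1 compression the overshoot was 1 × 8 = 8 dB, so input = -7.5 + 8 = 0.5 dBu.

0.5 dBu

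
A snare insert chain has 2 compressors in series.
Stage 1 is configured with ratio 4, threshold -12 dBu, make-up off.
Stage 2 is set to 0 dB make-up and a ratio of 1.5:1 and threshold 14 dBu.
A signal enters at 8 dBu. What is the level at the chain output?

Stage 1: 20 dB above -12 dBu, reduced 4:1 to 5 dB above → -7 dBu.
Stage 2: -7 dBu is at or below the 14 dBu threshold — no compression; output -7 dBu.

-7 dBu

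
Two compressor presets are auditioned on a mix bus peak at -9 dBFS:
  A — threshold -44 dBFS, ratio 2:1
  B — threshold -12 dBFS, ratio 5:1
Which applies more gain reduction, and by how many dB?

A, by 15.1 dB

A: overshoot 35 dB → output overshoot 17.5 dB → GR 17.5 dB.
B: overshoot 3 dB → output overshoot 0.6 dB → GR 2.4 dB.
A reduces 15.1 dB more.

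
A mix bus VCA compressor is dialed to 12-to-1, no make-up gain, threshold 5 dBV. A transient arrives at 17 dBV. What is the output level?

6 dBV

The input is 12 dB above the 5 dBV threshold.
At 12:1 the overshoot is divided by 12, leaving 1 dB above threshold.
Output = 5 + 1 = 6 dBV.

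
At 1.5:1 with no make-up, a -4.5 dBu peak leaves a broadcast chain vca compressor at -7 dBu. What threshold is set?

Let T be the threshold. Output overshoot = (input overshoot)/R, so -7 − T = (-4.5 − T)/1.5.
1.5·(-7 − T) = -4.5 − T → 0.5·T = -10.5 − (-4.5) = -6.
T = -6/0.5 = -12 dBu.

-12 dBu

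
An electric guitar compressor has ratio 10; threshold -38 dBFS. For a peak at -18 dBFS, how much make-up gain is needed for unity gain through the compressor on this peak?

Without make-up, output = threshold + overshoot/10 = -38 + 2 = -36 dBFS.
Gap to target: 18 dB.

18 dB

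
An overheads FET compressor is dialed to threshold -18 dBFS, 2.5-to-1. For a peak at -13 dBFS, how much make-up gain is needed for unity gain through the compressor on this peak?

3 dB

Overshoot 5 dB → 5/2.5 = 2 dB after compression, so the compressed level is -18 + 2 = -16 dBFS.
Make-up = target − compressed = -13 − (-16) = 3 dB.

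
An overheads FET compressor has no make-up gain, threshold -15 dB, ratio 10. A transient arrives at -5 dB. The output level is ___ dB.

Overshoot: -5 − (-15) = 10 dB.
The 10 dB excess becomes 1 dB after 10:1 reduction.
That puts the output at -14 dB.

-14 dB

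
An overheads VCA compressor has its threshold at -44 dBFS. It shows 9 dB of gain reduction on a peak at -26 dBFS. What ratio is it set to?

Input overshoot = -26 − (-44) = 18 dB.
Output overshoot = 18 − 9 = 9 dB.
Ratio = input overshoot / output overshoot = 18 / 9 = 2.

2:1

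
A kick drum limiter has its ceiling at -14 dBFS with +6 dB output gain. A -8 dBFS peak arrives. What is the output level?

A brickwall limiter is an ∞:1 compressor: any input above the ceiling is clamped to -14 dBFS.
Output gain then adds 6 dB: -14 + 6 = -8 dBFS.

-8 dBFS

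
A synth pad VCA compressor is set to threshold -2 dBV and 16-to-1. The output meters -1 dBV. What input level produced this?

The compressed level sits -1 − (-2) = 1 dB over threshold.
Input overshoot = R × output overshoot = 16 dB → input = -2 + 16 = 14 dBV.

14 dBV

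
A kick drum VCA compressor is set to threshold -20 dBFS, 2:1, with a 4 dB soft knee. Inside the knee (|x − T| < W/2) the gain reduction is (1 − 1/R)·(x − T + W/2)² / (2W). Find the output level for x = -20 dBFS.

x − T + W/2 = -20 − (-20) + 2 = 2.
GR = (1 − 1/2) × 2² / 8 = 0.5 × 4 / 8 = 0.25 dB.
Output = -20 − 0.25 = -20.25 dBFS.

-20.25 dBFS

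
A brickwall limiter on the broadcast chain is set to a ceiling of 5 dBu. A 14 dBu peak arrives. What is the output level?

5 dBu

At ∞:1, everything above 5 dBu is held at the ceiling.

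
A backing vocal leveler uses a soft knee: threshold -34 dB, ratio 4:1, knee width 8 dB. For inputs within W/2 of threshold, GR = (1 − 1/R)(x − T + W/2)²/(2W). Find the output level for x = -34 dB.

-34.75 dB

x − T + W/2 = -34 − (-34) + 4 = 4.
GR = (1 − 1/4) × 4² / 16 = 0.75 × 16 / 16 = 0.75 dB.
Output = -34 − 0.75 = -34.75 dB.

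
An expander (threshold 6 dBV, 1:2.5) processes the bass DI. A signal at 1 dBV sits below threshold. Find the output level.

-6.5 dBV

Undershoot = 6 − 1 = 5 dB.
At 1:2.5, that expands to 12.5 dB under threshold.
Output = 6 − 12.5 = -6.5 dBV.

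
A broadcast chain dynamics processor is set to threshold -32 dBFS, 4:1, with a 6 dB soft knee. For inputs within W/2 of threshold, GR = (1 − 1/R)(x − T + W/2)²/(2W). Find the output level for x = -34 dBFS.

x − T + W/2 = -34 − (-32) + 3 = 1.
GR = (1 − 1/4) × 1² / 12 = 0.75 × 1 / 12 = 0.0625 dB.
Output = -34 − 0.0625 = -34.0625 dBFS.

-34.0625 dBFS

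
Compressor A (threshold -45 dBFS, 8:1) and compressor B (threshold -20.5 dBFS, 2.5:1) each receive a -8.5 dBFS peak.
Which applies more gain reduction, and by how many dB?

A: GR = 36.5 − 36.5/8 = 31.9375 dB.
B: GR = 12 − 12/2.5 = 7.2 dB.
A applies 24.7375 dB more gain reduction.

A, by 24.7375 dB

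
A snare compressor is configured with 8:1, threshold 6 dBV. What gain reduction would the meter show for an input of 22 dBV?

14 dB

22 dBV exceeds the threshold by 16 dB.
After 8:1 compression the overshoot becomes 16/8 = 2 dB.
Gain reduction = 16 − 2 = 14 dB.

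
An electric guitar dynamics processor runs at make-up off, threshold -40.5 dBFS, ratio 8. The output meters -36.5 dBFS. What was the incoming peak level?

-8.5 dBFS

The compressed level sits -36.5 − (-40.5) = 4 dB over threshold.
Before 8:1 compression the overshoot was 4 × 8 = 32 dB, so input = -40.5 + 32 = -8.5 dBFS.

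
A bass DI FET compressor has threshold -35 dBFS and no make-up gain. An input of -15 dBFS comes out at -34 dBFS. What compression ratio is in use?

Input overshoot = -15 − (-35) = 20 dB; output overshoot = -34 − (-35) = 1 dB.
Ratio = 20 / 1 = 20.

20:1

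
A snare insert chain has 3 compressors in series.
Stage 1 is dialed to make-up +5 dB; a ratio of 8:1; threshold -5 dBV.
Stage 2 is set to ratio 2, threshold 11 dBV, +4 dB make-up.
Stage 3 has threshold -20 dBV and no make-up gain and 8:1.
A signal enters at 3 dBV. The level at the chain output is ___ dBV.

-16.875 dBV

Stage 1: 3 dBV is 8 dB over -5 dBV; at 8:1 that becomes 1 dB over, giving -4 dBV; +5 dB make-up → 1 dBV.
Stage 2: 1 dBV is at or below the 11 dBV threshold — no compression; make-up brings it to 5 dBV.
Stage 3: 5 dBV is 25 dB over -20 dBV; at 8:1 that becomes 3.125 dB over, giving -16.875 dBV.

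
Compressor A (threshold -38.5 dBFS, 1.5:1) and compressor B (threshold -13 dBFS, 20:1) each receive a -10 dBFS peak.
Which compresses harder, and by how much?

A, by 6.65 dB

A: GR = 28.5 − 28.5/1.5 = 9.5 dB.
B: GR = 3 − 3/20 = 2.85 dB.
A reduces 6.65 dB more.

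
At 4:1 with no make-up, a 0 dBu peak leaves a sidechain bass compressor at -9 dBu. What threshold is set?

-12 dBu

Gain reduction = 0 − (-9) = 9 dB; output overshoot = GR / (R − 1) = 9 / 3 = 3 dB.
Threshold = output − output overshoot = -9 − 3 = -12 dBu.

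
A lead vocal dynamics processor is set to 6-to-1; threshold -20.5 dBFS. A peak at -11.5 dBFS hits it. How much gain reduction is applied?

The signal is 9 dB above threshold.
A 6:1 ratio leaves 1.5 dB of that excess.
GR = overshoot in − overshoot out = 9 − 1.5 = 7.5 dB.

7.5 dB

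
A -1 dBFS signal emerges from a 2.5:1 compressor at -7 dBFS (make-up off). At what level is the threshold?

Gain reduction = -1 − (-7) = 6 dB; output overshoot = GR / (R − 1) = 6 / 1.5 = 4 dB.
Threshold = output − output overshoot = -7 − 4 = -11 dBFS.

-11 dBFS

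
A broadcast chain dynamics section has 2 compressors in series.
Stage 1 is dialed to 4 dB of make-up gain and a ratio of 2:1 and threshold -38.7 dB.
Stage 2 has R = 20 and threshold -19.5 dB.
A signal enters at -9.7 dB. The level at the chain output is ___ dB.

Stage 1: -9.7 dB is 29 dB over -38.7 dB; at 2:1 that becomes 14.5 dB over, giving -24.2 dB; +4 dB make-up → -20.2 dB.
Stage 2: below threshold (-20.2 ≤ -19.5); passes unchanged; output -20.2 dB.

-20.2 dB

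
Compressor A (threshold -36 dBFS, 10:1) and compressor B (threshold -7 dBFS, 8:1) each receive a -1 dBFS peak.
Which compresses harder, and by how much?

A: 35 dB over, compressed to 3.5 dB over, so 31.5 dB of GR.
B: 6 dB over, compressed to 0.75 dB over, so 5.25 dB of GR.
A reduces 26.25 dB more.

A, by 26.25 dB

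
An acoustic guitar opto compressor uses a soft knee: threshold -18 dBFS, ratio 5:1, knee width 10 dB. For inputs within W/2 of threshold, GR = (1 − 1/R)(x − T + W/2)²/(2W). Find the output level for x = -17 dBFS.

-18.44 dBFS

x − T + W/2 = -17 − (-18) + 5 = 6.
GR = (1 − 1/5) × 6² / 20 = 0.8 × 36 / 20 = 1.44 dB.
Output = -17 − 1.44 = -18.44 dBFS.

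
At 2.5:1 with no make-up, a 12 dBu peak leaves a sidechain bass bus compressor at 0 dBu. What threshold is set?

Let T be the threshold. Output overshoot = (input overshoot)/R, so 0 − T = (12 − T)/2.5.
2.5·(0 − T) = 12 − T → 1.5·T = 0 − 12 = -12.
T = -12/1.5 = -8 dBu.

-8 dBu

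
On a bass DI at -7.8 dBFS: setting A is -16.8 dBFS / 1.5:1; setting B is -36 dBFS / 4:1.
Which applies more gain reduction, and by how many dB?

B, by 18.15 dB

A: overshoot 9 dB → output overshoot 6 dB → GR 3 dB.
B: overshoot 28.2 dB → output overshoot 7.05 dB → GR 21.15 dB.
B applies 18.15 dB more gain reduction.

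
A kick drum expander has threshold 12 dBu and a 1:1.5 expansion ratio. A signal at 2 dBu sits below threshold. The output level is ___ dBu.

Below threshold, a 1:1.5 expander applies gain = (1.5−1)×(T − x) of attenuation.
(1.5−1) × 10 = 5 dB, so output = 2 − 5 = -3 dBu.

-3 dBu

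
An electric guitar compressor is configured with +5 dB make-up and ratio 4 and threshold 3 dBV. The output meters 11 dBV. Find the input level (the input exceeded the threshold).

Remove make-up: 11 − 5 = 6 dBV.
Post-compression overshoot = 6 − 3 = 3 dB.
Before 4:1 compression the overshoot was 3 × 4 = 12 dB, so input = 3 + 12 = 15 dBV.

15 dBV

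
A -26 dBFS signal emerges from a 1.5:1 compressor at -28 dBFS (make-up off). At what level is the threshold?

Gain reduction = -26 − (-28) = 2 dB; output overshoot = GR / (R − 1) = 2 / 0.5 = 4 dB.
Threshold = output − output overshoot = -28 − 4 = -32 dBFS.

-32 dBFS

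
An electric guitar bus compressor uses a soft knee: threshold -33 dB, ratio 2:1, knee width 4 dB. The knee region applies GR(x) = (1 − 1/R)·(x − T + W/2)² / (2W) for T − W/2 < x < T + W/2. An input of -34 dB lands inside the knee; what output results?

-34.0625 dB

x − T + W/2 = -34 − (-33) + 2 = 1.
GR = (1 − 1/2) × 1² / 8 = 0.5 × 1 / 8 = 0.0625 dB.
Output = -34 − 0.0625 = -34.0625 dB.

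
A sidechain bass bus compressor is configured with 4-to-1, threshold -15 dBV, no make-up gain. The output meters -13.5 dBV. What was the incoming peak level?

The compressed level sits -13.5 − (-15) = 1.5 dB over threshold.
Undo the ratio: input overshoot = 1.5 × 4 = 6 dB, giving input = -9 dBV.

-9 dBV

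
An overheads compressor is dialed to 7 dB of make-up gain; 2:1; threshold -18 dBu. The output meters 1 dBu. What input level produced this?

Stripping the +7 dB make-up gives -6 dBu at the gain stage.
Post-compression overshoot = -6 − (-18) = 12 dB.
Input overshoot = R × output overshoot = 24 dB → input = -18 + 24 = 6 dBu.

6 dBu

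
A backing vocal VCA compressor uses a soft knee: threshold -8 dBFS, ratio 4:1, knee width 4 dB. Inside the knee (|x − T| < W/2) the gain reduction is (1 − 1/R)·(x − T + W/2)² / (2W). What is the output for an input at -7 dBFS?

-7.84375 dBFS

x − T + W/2 = -7 − (-8) + 2 = 3.
GR = (1 − 1/4) × 3² / 8 = 0.75 × 9 / 8 = 0.84375 dB.
Output = -7 − 0.84375 = -7.84375 dBFS.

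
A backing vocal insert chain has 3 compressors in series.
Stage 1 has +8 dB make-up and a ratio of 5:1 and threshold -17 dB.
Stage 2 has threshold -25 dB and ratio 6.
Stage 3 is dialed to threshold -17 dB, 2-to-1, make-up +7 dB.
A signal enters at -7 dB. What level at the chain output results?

-15 dB

Stage 1: 10 dB above -17 dB, reduced 5:1 to 2 dB above → -15 dB; +8 dB make-up → -7 dB.
Stage 2: 18 dB above -25 dB, reduced 6:1 to 3 dB above → -22 dB.
Stage 3: -22 dB ≤ -17 dB, so stage 3 doesn't engage; make-up brings it to -15 dB.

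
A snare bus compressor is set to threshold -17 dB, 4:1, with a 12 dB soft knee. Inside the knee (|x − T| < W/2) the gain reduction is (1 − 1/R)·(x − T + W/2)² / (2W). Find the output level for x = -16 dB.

x − T + W/2 = -16 − (-17) + 6 = 7.
GR = (1 − 1/4) × 7² / 24 = 0.75 × 49 / 24 = 1.53125 dB.
Output = -16 − 1.53125 = -17.53125 dB.

-17.53125 dB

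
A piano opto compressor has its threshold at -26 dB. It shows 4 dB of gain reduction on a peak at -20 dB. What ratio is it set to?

3:1

Input overshoot = -20 − (-26) = 6 dB.
Output overshoot = 6 − 4 = 2 dB.
Ratio = input overshoot / output overshoot = 6 / 2 = 3.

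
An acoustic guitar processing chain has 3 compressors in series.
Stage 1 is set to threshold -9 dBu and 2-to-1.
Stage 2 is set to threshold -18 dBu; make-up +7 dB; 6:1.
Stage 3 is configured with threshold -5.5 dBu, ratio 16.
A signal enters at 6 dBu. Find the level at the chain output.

-8.25 dBu

Stage 1: 6 dBu is 15 dB over -9 dBu; at 2:1 that becomes 7.5 dB over, giving -1.5 dBu.
Stage 2: overshoot 16.5 dB → 16.5/6 = 2.75 dB → -15.25 dBu; +7 dB make-up → -8.25 dBu.
Stage 3: -8.25 dBu is at or below the -5.5 dBu threshold — no compression; output -8.25 dBu.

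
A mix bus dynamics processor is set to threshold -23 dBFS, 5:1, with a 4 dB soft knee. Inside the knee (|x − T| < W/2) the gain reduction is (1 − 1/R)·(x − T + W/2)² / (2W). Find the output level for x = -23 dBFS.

x − T + W/2 = -23 − (-23) + 2 = 2.
GR = (1 − 1/5) × 2² / 8 = 0.8 × 4 / 8 = 0.4 dB.
Output = -23 − 0.4 = -23.4 dBFS.

-23.4 dBFS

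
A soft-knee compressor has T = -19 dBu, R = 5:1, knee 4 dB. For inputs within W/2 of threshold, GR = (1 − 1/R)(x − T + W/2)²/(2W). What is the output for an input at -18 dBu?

-18.9 dBu

x − T + W/2 = -18 − (-19) + 2 = 3.
GR = (1 − 1/5) × 3² / 8 = 0.8 × 9 / 8 = 0.9 dB.
Output = -18 − 0.9 = -18.9 dBu.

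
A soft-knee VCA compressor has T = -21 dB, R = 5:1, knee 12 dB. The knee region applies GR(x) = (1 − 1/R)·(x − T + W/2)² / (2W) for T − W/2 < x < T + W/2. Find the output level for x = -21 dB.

x − T + W/2 = -21 − (-21) + 6 = 6.
GR = (1 − 1/5) × 6² / 24 = 0.8 × 36 / 24 = 1.2 dB.
Output = -21 − 1.2 = -22.2 dB.

-22.2 dB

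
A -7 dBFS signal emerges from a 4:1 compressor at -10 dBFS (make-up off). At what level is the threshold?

-11 dBFS

Let T be the threshold. Output overshoot = (input overshoot)/R, so -10 − T = (-7 − T)/4.
4·(-10 − T) = -7 − T → 3·T = -40 − (-7) = -33.
T = -33/3 = -11 dBFS.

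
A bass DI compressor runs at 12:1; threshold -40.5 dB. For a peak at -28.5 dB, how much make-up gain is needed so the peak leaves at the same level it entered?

Overshoot 12 dB → 12/12 = 1 dB after compression, so the compressed level is -40.5 + 1 = -39.5 dB.
Make-up = target − compressed = -28.5 − (-39.5) = 11 dB.

11 dB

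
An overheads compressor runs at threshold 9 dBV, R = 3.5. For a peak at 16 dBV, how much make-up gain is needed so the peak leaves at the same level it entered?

5 dB

The peak compresses to 9 + 7/3.5 = 11 dBV.
To reach 16 dBV requires 16 − 11 = 5 dB of make-up.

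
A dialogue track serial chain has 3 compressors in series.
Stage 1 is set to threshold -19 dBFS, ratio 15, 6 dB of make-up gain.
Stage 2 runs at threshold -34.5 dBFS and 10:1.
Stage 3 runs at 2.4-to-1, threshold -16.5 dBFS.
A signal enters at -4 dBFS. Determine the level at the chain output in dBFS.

Stage 1: overshoot 15 dB → 15/15 = 1 dB → -18 dBFS; +6 dB make-up → -12 dBFS.
Stage 2: overshoot 22.5 dB → 22.5/10 = 2.25 dB → -32.25 dBFS.
Stage 3: -32.25 dBFS ≤ -16.5 dBFS, so stage 3 doesn't engage; output -32.25 dBFS.

-32.25 dBFS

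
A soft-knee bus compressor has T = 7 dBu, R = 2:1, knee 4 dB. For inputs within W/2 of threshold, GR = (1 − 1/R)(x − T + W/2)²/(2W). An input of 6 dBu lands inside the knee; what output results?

x − T + W/2 = 6 − 7 + 2 = 1.
GR = (1 − 1/2) × 1² / 8 = 0.5 × 1 / 8 = 0.0625 dB.
Output = 6 − 0.0625 = 5.9375 dBu.

5.9375 dBu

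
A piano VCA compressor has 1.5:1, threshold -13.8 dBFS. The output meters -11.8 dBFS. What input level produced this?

Post-compression overshoot = -11.8 − (-13.8) = 2 dB.
Before 1.5:1 compression the overshoot was 2 × 1.5 = 3 dB, so input = -13.8 + 3 = -10.8 dBFS.

-10.8 dBFS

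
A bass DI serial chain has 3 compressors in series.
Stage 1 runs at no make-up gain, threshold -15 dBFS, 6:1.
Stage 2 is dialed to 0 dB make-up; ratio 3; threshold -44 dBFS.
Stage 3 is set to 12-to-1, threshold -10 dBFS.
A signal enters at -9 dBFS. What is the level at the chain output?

-34 dBFS

Stage 1: overshoot 6 dB → 6/6 = 1 dB → -14 dBFS.
Stage 2: -14 dBFS is 30 dB over -44 dBFS; at 3:1 that becomes 10 dB over, giving -34 dBFS.
Stage 3: -34 dBFS is at or below the -10 dBFS threshold — no compression; output -34 dBFS.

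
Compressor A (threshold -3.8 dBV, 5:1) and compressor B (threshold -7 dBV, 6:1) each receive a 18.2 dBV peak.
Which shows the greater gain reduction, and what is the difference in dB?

A: 22 dB over, compressed to 4.4 dB over, so 17.6 dB of GR.
B: 25.2 dB over, compressed to 4.2 dB over, so 21 dB of GR.
B reduces 3.4 dB more.

B, by 3.4 dB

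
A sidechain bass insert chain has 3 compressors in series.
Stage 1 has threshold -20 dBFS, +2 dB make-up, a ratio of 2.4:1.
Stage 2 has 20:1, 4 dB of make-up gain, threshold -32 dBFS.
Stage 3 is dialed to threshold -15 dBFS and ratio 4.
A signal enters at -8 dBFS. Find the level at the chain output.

-27.05 dBFS

Stage 1: 12 dB above -20 dBFS, reduced 2.4:1 to 5 dB above → -15 dBFS; +2 dB make-up → -13 dBFS.
Stage 2: 19 dB above -32 dBFS, reduced 20:1 to 0.95 dB above → -31.05 dBFS; +4 dB make-up → -27.05 dBFS.
Stage 3: -27.05 dBFS is at or below the -15 dBFS threshold — no compression; output -27.05 dBFS.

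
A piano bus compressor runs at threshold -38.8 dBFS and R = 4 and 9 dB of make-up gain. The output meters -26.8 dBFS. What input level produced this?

-26.8 dBFS

Remove make-up: -26.8 − 9 = -35.8 dBFS.
That's 3 dB above the -38.8 dBFS threshold.
Undo the ratio: input overshoot = 3 × 4 = 12 dB, giving input = -26.8 dBFS.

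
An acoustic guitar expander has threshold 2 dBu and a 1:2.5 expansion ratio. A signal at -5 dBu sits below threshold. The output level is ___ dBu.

Undershoot = 2 − (-5) = 7 dB.
At 1:2.5, that expands to 17.5 dB under threshold.
Output = 2 − 17.5 = -15.5 dBu.

-15.5 dBu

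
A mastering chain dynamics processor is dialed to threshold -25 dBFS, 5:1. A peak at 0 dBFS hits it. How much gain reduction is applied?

20 dB

0 dBFS exceeds the threshold by 25 dB.
After 5:1 compression the overshoot becomes 25/5 = 5 dB.
GR = overshoot in − overshoot out = 25 − 5 = 20 dB.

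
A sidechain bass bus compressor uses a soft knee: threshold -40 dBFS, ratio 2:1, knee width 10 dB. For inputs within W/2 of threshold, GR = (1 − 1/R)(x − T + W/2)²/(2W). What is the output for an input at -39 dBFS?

-39.9 dBFS

x − T + W/2 = -39 − (-40) + 5 = 6.
GR = (1 − 1/2) × 6² / 20 = 0.5 × 36 / 20 = 0.9 dB.
Output = -39 − 0.9 = -39.9 dBFS.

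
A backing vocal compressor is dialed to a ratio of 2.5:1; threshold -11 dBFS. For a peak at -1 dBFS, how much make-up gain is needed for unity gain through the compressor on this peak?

Overshoot 10 dB → 10/2.5 = 4 dB after compression, so the compressed level is -11 + 4 = -7 dBFS.
Make-up = target − compressed = -1 − (-7) = 6 dB.

6 dB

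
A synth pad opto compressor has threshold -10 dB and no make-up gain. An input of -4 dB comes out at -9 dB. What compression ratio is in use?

Input overshoot = -4 − (-10) = 6 dB; output overshoot = -9 − (-10) = 1 dB.
Ratio = 6 / 1 = 6.

6:1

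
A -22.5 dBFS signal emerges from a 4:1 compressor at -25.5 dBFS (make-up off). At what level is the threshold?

Let T be the threshold. Output overshoot = (input overshoot)/R, so -25.5 − T = (-22.5 − T)/4.
4·(-25.5 − T) = -22.5 − T → 3·T = -102 − (-22.5) = -79.5.
T = -79.5/3 = -26.5 dBFS.

-26.5 dBFS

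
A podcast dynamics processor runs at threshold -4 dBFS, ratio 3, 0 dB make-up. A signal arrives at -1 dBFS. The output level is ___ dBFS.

-3 dBFS

The input is 3 dB above the -4 dBFS threshold.
The 3 dB excess becomes 1 dB after 3:1 reduction.
So the level is -4 + 1 = -3 dBFS.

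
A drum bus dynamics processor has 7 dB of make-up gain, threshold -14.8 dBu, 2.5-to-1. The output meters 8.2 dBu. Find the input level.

25.2 dBu

Stripping the +7 dB make-up gives 1.2 dBu at the gain stage.
Post-compression overshoot = 1.2 − (-14.8) = 16 dB.
Before 2.5:1 compression the overshoot was 16 × 2.5 = 40 dB, so input = -14.8 + 40 = 25.2 dBu.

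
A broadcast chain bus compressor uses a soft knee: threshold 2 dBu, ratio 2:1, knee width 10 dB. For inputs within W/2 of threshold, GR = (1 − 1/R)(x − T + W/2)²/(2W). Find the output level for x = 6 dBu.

3.975 dBu

x − T + W/2 = 6 − 2 + 5 = 9.
GR = (1 − 1/2) × 9² / 20 = 0.5 × 81 / 20 = 2.025 dB.
Output = 6 − 2.025 = 3.975 dBu.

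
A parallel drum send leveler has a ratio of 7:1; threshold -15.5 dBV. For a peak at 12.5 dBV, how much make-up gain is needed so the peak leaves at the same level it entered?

24 dB

Overshoot 28 dB → 28/7 = 4 dB after compression, so the compressed level is -15.5 + 4 = -11.5 dBV.
Make-up = target − compressed = 12.5 − (-11.5) = 24 dB.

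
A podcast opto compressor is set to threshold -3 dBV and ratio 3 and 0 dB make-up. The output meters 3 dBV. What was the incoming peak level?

That's 6 dB above the -3 dBV threshold.
Undo the ratio: input overshoot = 6 × 3 = 18 dB, giving input = 15 dBV.

15 dBV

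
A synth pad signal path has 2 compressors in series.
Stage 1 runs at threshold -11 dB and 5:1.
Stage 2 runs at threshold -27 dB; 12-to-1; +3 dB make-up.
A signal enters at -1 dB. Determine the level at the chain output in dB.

-22.5 dB

Stage 1: -1 dB is 10 dB over -11 dB; at 5:1 that becomes 2 dB over, giving -9 dB.
Stage 2: 18 dB above -27 dB, reduced 12:1 to 1.5 dB above → -25.5 dB; +3 dB make-up → -22.5 dB.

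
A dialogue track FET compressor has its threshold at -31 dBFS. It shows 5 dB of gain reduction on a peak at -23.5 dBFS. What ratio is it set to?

Input overshoot = -23.5 − (-31) = 7.5 dB.
Output overshoot = 7.5 − 5 = 2.5 dB.
Ratio = input overshoot / output overshoot = 7.5 / 2.5 = 3.

3:1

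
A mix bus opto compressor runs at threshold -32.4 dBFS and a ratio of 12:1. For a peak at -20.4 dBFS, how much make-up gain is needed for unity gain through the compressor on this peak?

Without make-up, output = threshold + overshoot/12 = -32.4 + 1 = -31.4 dBFS.
Gap to target: 11 dB.

11 dB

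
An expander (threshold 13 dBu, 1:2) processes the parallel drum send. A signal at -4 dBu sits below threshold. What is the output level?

-21 dBu

Below threshold, a 1:2 expander applies gain = (2−1)×(T − x) of attenuation.
(2−1) × 17 = 17 dB, so output = -4 − 17 = -21 dBu.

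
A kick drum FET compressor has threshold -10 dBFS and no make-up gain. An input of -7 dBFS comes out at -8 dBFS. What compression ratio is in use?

1.5:1

Input overshoot = -7 − (-10) = 3 dB; output overshoot = -8 − (-10) = 2 dB.
Ratio = 3 / 2 = 1.5.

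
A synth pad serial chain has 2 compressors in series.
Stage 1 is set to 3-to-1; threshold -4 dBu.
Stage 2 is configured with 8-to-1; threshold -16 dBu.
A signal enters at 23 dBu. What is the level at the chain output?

Stage 1: 27 dB above -4 dBu, reduced 3:1 to 9 dB above → 5 dBu.
Stage 2: 21 dB above -16 dBu, reduced 8:1 to 2.625 dB above → -13.375 dBu.

-13.375 dBu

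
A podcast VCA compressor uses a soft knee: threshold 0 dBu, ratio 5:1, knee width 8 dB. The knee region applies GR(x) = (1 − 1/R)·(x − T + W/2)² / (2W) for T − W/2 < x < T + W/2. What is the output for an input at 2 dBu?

x − T + W/2 = 2 − 0 + 4 = 6.
GR = (1 − 1/5) × 6² / 16 = 0.8 × 36 / 16 = 1.8 dB.
Output = 2 − 1.8 = 0.2 dBu.

0.2 dBu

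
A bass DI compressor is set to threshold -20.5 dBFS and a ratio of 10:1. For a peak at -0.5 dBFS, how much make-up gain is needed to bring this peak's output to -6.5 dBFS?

12 dB

Overshoot 20 dB → 20/10 = 2 dB after compression, so the compressed level is -20.5 + 2 = -18.5 dBFS.
Make-up = target − compressed = -6.5 − (-18.5) = 12 dB.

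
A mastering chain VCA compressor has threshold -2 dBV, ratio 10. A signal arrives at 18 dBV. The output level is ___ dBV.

18 dBV sits 20 dB over threshold.
At 10:1 the overshoot is divided by 10, leaving 2 dB above threshold.
So the level is -2 + 2 = 0 dBV.

0 dBV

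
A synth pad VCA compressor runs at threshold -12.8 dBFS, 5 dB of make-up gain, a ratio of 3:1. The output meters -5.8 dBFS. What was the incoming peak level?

Stripping the +5 dB make-up gives -10.8 dBFS at the gain stage.
Post-compression overshoot = -10.8 − (-12.8) = 2 dB.
Before 3:1 compression the overshoot was 2 × 3 = 6 dB, so input = -12.8 + 6 = -6.8 dBFS.

-6.8 dBFS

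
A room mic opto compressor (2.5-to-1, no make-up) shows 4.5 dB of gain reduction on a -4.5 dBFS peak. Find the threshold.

Gain reduction = -4.5 − (-9) = 4.5 dB; output overshoot = GR / (R − 1) = 4.5 / 1.5 = 3 dB.
Threshold = output − output overshoot = -9 − 3 = -12 dBFS.

-12 dBFS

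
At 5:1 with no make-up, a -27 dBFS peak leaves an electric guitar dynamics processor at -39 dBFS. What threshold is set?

-42 dBFS

Gain reduction = -27 − (-39) = 12 dB; output overshoot = GR / (R − 1) = 12 / 4 = 3 dB.
Threshold = output − output overshoot = -39 − 3 = -42 dBFS.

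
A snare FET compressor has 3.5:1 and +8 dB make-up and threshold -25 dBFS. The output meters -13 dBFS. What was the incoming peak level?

-11 dBFS

Stripping the +8 dB make-up gives -21 dBFS at the gain stage.
Post-compression overshoot = -21 − (-25) = 4 dB.
Undo the ratio: input overshoot = 4 × 3.5 = 14 dB, giving input = -11 dBFS.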